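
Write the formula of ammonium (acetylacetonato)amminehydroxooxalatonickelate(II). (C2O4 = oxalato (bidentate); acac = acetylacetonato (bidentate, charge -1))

Ligands: 1 hydroxo (OH, -1), 1 ammine (NH3, neutral), 1 oxalato (C2O4, -2), 1 acetylacetonato (acac, -1). Ligand charge sum = -4.
With Ni in oxidation state +2, the complex ion is [Ni...]^2−.
Charge balance with ammonium (+1) requires 1 complex ion per 2 ammonium.

(NH4)2[Ni(acac)(C2O4)(NH3)(OH)]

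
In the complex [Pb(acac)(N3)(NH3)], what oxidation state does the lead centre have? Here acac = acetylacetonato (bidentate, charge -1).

+2

No counter-ion: the bracketed complex is neutral.
Ligand charges: 1×acac = -1; 1×N3 = -1; 1×NH3 neutral; sum -2.
Pb + (-2) = 0 ⇒ Pb is +2.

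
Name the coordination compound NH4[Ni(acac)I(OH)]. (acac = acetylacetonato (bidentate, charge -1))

The 1 ammonium counter-ion carries a total charge of +1, so each complex ion is 1−.
Ligand charges: 1×acetylacetonato (-1 each), 1×iodo (-1 each), 1×hydroxo (-1 each); total -3. So Ni + (-3) = 1−, giving Ni = +2.
Ligands are named alphabetically: acetylacetonato before hydroxo before iodo.
The complex ion is anionic, so nickel takes the -ate form nickelate(II).

ammonium (acetylacetonato)hydroxoiodonickelate(II)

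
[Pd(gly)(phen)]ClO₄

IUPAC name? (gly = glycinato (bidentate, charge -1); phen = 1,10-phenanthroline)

The 1 perchlorate counter-ion carries a total charge of -1, so each complex ion is 1+.
Ligand charges: 1×glycinato (-1 each), 1×1,10-phenanthroline (neutral); total -1. So Pd + (-1) = 1+, giving Pd = +2.
Ligands are named alphabetically: glycinato before phenanthroline.

(glycinato)(1,10-phenanthroline)palladium(II) perchlorate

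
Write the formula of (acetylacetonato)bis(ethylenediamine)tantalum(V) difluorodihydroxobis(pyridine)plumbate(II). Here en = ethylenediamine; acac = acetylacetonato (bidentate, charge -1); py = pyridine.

[Ta(acac)(en)2][PbF2(OH)2(py)2]2

Cation [Ta…]: ligand charges -1, Ta(V) ⇒ ion charge 4+.
Anion [Pb…]: ligand charges -4, Pb(II) ⇒ ion charge 2−.
One 4+ cation requires 2 of the 2− anion.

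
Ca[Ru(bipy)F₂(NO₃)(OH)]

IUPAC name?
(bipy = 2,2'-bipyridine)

calcium (2,2'-bipyridine)difluorohydroxonitratoruthenate(II)

The 1 calcium counter-ion carries a total charge of +2, so each complex ion is 2−.
Ligand charges: 1×hydroxo (-1 each), 1×nitrato (-1 each), 2×fluoro (-1 each), 1×2,2'-bipyridine (neutral); total -4. So Ru + (-4) = 2−, giving Ru = +2.
The complex ion is anionic, so ruthenium takes the -ate form ruthenate(II).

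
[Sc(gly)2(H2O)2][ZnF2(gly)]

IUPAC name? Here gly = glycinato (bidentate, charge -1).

diaquabis(glycinato)scandium(III) difluoro(glycinato)zincate(II)

Both ions are complex: the cation is named first with the plain metal name, the anion second with the -ate form; each ion's ligands are alphabetised independently.
Zinc is always +2 in its complexes; the anion's ligand charges sum to -3, so the complex anion is 1−.
A 1:1 salt means the cation carries the equal and opposite charge, 1+.
Cation: ligand charges sum to -2; for the ion to be 1+, Sc = +3.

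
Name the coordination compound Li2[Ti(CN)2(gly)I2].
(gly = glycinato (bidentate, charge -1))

lithium dicyano(glycinato)diiodotitanate(III)

The 2 lithium counter-ions carry a total charge of +2, so each complex ion is 2−.
Ligand charges: 2×iodo (-1 each), 1×glycinato (-1 each), 2×cyano (-1 each); total -5. So Ti + (-5) = 2−, giving Ti = +3.
Ligands are named alphabetically: cyano before glycinato before iodo.
The complex ion is anionic, so titanium takes the -ate form titanate(III).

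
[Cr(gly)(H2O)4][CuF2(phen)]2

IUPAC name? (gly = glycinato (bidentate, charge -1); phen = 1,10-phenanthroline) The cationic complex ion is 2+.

The complex cation is given as 2+; its ligand charges sum to -1, so Cr = +3.
With 2 anions per cation, each anion must be 2/2 = 1−.
Anion: ligand charges sum to -2; for the ion to be 1−, Cu = +1.

tetraaqua(glycinato)chromium(III) difluoro(1,10-phenanthroline)cuprate(I)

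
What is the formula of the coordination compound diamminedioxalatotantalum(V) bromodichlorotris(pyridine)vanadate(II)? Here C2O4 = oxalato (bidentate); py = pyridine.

Cation [Ta…]: ligand charges -4, Ta(V) ⇒ ion charge 1+.
Anion [V…]: ligand charges -3, V(II) ⇒ ion charge 1−.
One 1+ cation balances one 1− anion.

[Ta(C2O4)2(NH3)2][VBrCl2(py)3]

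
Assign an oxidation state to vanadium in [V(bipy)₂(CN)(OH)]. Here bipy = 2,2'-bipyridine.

+2

No counter-ion: the bracketed complex is neutral.
Ligand charges: 1×OH = -1; 2×bipy neutral; 1×CN = -1; sum -2.
V + (-2) = 0 ⇒ V is +2.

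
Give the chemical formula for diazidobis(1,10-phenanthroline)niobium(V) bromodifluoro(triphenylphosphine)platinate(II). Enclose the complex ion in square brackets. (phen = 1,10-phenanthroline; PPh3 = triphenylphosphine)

[Nb(N3)2(phen)2][PtBrF2(PPh3)]3

Cation [Nb…]: ligand charges -2, Nb(V) ⇒ ion charge 3+.
Anion [Pt…]: ligand charges -3, Pt(II) ⇒ ion charge 1−.
One 3+ cation requires 3 of the 1− anion.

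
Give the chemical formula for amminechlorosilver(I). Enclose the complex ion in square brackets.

[AgCl(NH3)]

Ligands: 1 ammine (NH3, neutral), 1 chloro (Cl, -1). Ligand charge sum = -1.
With Ag in oxidation state +1, the complex ion is [Ag...].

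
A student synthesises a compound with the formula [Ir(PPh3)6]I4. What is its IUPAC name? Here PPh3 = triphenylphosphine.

The 4 iodide counter-ions carry a total charge of -4, so each complex ion is 4+.
Ligand charges: 6×triphenylphosphine (neutral); total 0. So Ir + (0) = 4+, giving Ir = +4.

hexakis(triphenylphosphine)iridium(IV) iodide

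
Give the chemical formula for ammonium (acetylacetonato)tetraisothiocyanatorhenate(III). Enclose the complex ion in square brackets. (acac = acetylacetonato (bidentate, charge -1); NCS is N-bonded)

(NH4)2[Re(acac)(NCS)4]

Ligands: 1 acetylacetonato (acac, -1), 4 isothiocyanato (NCS, -1). Ligand charge sum = -5.
With Re in oxidation state +3, the complex ion is [Re...]^2−.
Charge balance with ammonium (+1) requires 1 complex ion per 2 ammonium.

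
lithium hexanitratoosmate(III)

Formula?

Li3[Os(NO3)6]

Ligands: 6 nitrato (NO3, -1). Ligand charge sum = -6.
With Os in oxidation state +3, the complex ion is [Os...]^3−.
Charge balance with lithium (+1) requires 1 complex ion per 3 lithium.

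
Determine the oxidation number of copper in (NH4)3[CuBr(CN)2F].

+1

3 ammonium outside the brackets (+1 each) → the complex ion is 3−.
Ligand charges: 2×CN = -2; 1×F = -1; 1×Br = -1; sum -4.
Cu + (-4) = 3− ⇒ Cu is +1.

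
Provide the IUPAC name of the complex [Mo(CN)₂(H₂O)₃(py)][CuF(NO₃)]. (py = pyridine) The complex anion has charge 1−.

triaquadicyano(pyridine)molybdenum(III) fluoronitratocuprate(I)

The complex anion is given as 1−; its ligand charges sum to -2, so Cu = +1.
A 1:1 salt means the cation carries the equal and opposite charge, 1+.
Cation: ligand charges sum to -2; for the ion to be 1+, Mo = +3.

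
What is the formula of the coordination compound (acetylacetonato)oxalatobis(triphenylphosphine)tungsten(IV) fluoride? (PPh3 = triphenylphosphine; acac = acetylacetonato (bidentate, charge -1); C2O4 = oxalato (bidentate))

Ligands: 2 triphenylphosphine (PPh3, neutral), 1 acetylacetonato (acac, -1), 1 oxalato (C2O4, -2). Ligand charge sum = -3.
Charge balance with fluoride (-1) requires 1 complex ion per 1 fluoride.

[W(acac)(C2O4)(PPh3)2]F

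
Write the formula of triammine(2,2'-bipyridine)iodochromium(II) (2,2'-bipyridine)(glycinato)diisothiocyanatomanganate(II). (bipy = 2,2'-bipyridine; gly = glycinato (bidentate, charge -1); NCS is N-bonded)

[Cr(bipy)I(NH3)3][Mn(bipy)(gly)(NCS)2]

Cation [Cr…]: ligand charges -1, Cr(II) ⇒ ion charge 1+.
Anion [Mn…]: ligand charges -3, Mn(II) ⇒ ion charge 1−.
One 1+ cation balances one 1− anion.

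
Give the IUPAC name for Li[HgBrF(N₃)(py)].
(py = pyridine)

lithium azidobromofluoro(pyridine)mercurate(II)

The 1 lithium counter-ion carries a total charge of +1, so each complex ion is 1−.
Ligand charges: 1×fluoro (-1 each), 1×azido (-1 each), 1×pyridine (neutral), 1×bromo (-1 each); total -3. So Hg + (-3) = 1−, giving Hg = +2.
Ligands are named alphabetically: azido before bromo before fluoro before pyridine.
The complex ion is anionic, so mercury takes the -ate form mercurate(II).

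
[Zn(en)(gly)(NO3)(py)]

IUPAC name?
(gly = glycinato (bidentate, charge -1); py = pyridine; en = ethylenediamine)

(ethylenediamine)(glycinato)nitrato(pyridine)zinc(II)

There is no counter-ion, so the complex is neutral overall.
Ligand charges: 1×glycinato (-1 each), 1×pyridine (neutral), 1×nitrato (-1 each), 1×ethylenediamine (neutral); total -2. So Zn + (-2) = 0, giving Zn = +2.
Ligands are named alphabetically: ethylenediamine before glycinato before nitrato before pyridine.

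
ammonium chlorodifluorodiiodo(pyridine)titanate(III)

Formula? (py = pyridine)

(NH4)2[TiClF2I2(py)]

Ligands: 2 fluoro (F, -1), 1 chloro (Cl, -1), 1 pyridine (py, neutral), 2 iodo (I, -1). Ligand charge sum = -5.
With Ti in oxidation state +3, the complex ion is [Ti...]^2−.
Charge balance with ammonium (+1) requires 1 complex ion per 2 ammonium.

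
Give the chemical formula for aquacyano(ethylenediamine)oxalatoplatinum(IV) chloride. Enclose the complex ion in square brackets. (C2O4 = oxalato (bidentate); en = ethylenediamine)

[Pt(C2O4)(CN)(en)(H2O)]Cl

Ligands: 1 cyano (CN, -1), 1 aqua (H2O, neutral), 1 oxalato (C2O4, -2), 1 ethylenediamine (en, neutral). Ligand charge sum = -3.
With Pt in oxidation state +4, the complex ion is [Pt...]^1+.
Charge balance with chloride (-1) requires 1 complex ion per 1 chloride.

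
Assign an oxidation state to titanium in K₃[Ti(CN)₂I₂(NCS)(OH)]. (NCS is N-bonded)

3 potassium outside the brackets (+1 each) → the complex ion is 3−.
Ligand charges: 2×I = -2; 1×NCS = -1; 1×OH = -1; 2×CN = -2; sum -6.
Ti + (-6) = 3− ⇒ Ti is +3.

+3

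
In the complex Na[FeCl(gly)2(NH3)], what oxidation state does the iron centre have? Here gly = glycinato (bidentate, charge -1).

1 sodium outside the brackets (+1 each) → the complex ion is 1−.
Ligand charges: 1×NH3 neutral; 1×Cl = -1; 2×gly = -2; sum -3.
Fe + (-3) = 1− ⇒ Fe is +2.

+2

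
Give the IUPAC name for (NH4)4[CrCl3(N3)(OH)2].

The 4 ammonium counter-ions carry a total charge of +4, so each complex ion is 4−.
Ligand charges: 2×hydroxo (-1 each), 1×azido (-1 each), 3×chloro (-1 each); total -6. So Cr + (-6) = 4−, giving Cr = +2.
The complex ion is anionic, so chromium takes the -ate form chromate(II).

ammonium azidotrichlorodihydroxochromate(II)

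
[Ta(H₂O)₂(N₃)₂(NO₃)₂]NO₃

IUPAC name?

diaquadiazidodinitratotantalum(V) nitrate

The 1 nitrate counter-ion carries a total charge of -1, so each complex ion is 1+.
Ligand charges: 2×nitrato (-1 each), 2×azido (-1 each), 2×aqua (neutral); total -4. So Ta + (-4) = 1+, giving Ta = +5.
Ligands are named alphabetically: aqua before azido before nitrato.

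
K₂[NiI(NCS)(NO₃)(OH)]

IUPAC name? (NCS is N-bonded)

The 2 potassium counter-ions carry a total charge of +2, so each complex ion is 2−.
Ligand charges: 1×nitrato (-1 each), 1×hydroxo (-1 each), 1×isothiocyanato (-1 each), 1×iodo (-1 each); total -4. So Ni + (-4) = 2−, giving Ni = +2.
Ligands are named alphabetically: hydroxo before iodo before isothiocyanato before nitrato.
The complex ion is anionic, so nickel takes the -ate form nickelate(II).

potassium hydroxoiodoisothiocyanatonitratonickelate(II)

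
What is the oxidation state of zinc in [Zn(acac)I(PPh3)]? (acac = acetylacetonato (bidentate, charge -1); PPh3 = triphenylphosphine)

No counter-ion: the bracketed complex is neutral.
Ligand charges: 1×I = -1; 1×acac = -1; 1×PPh3 neutral; sum -2.
Zn + (-2) = 0 ⇒ Zn is +2.

+2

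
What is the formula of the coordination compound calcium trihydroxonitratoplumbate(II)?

Ca[Pb(NO3)(OH)3]

Ligands: 1 nitrato (NO3, -1), 3 hydroxo (OH, -1). Ligand charge sum = -4.
With Pb in oxidation state +2, the complex ion is [Pb...]^2−.
Charge balance with calcium (+2) requires 1 complex ion per 1 calcium.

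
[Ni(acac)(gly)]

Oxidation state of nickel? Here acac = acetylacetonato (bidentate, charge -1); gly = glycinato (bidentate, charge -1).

+2

No counter-ion: the bracketed complex is neutral.
Ligand charges: 1×acac = -1; 1×gly = -1; sum -2.
Ni + (-2) = 0 ⇒ Ni is +2.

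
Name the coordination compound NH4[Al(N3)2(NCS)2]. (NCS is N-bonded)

The 1 ammonium counter-ion carries a total charge of +1, so each complex ion is 1−.
Ligand charges: 2×azido (-1 each), 2×isothiocyanato (-1 each); total -4. So Al + (-4) = 1−, giving Al = +3.
Ligands are named alphabetically: azido before isothiocyanato.
The complex ion is anionic, so aluminium takes the -ate form aluminate(III).

ammonium diazidodiisothiocyanatoaluminate(III)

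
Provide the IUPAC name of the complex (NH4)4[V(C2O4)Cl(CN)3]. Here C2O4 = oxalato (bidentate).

The 4 ammonium counter-ions carry a total charge of +4, so each complex ion is 4−.
Ligand charges: 1×oxalato (-2 each), 3×cyano (-1 each), 1×chloro (-1 each); total -6. So V + (-6) = 4−, giving V = +2.
The complex ion is anionic, so vanadium takes the -ate form vanadate(II).

ammonium chlorotricyanooxalatovanadate(II)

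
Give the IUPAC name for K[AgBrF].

The 1 potassium counter-ion carries a total charge of +1, so each complex ion is 1−.
Ligand charges: 1×fluoro (-1 each), 1×bromo (-1 each); total -2. So Ag + (-2) = 1−, giving Ag = +1.
The complex ion is anionic, so silver takes the -ate form argentate(I).

potassium bromofluoroargentate(I)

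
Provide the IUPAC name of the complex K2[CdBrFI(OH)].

potassium bromofluorohydroxoiodocadmate(II)

The 2 potassium counter-ions carry a total charge of +2, so each complex ion is 2−.
Ligand charges: 1×iodo (-1 each), 1×hydroxo (-1 each), 1×bromo (-1 each), 1×fluoro (-1 each); total -4. So Cd + (-4) = 2−, giving Cd = +2.
Ligands are named alphabetically: bromo before fluoro before hydroxo before iodo.
The complex ion is anionic, so cadmium takes the -ate form cadmate(II).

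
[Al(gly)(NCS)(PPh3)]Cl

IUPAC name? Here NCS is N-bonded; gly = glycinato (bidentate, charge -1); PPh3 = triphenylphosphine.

(glycinato)isothiocyanato(triphenylphosphine)aluminium(III) chloride

The 1 chloride counter-ion carries a total charge of -1, so each complex ion is 1+.
Ligand charges: 1×isothiocyanato (-1 each), 1×glycinato (-1 each), 1×triphenylphosphine (neutral); total -2. So Al + (-2) = 1+, giving Al = +3.
Ligands are named alphabetically: glycinato before isothiocyanato before triphenylphosphine.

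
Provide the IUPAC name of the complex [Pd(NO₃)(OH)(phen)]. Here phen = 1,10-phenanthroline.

There is no counter-ion, so the complex is neutral overall.
Ligand charges: 1×1,10-phenanthroline (neutral), 1×hydroxo (-1 each), 1×nitrato (-1 each); total -2. So Pd + (-2) = 0, giving Pd = +2.
Ligands are named alphabetically: hydroxo before nitrato before phenanthroline.

hydroxonitrato(1,10-phenanthroline)palladium(II)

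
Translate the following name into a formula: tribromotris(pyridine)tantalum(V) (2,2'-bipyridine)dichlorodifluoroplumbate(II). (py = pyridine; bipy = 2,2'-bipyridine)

[TaBr3(py)3][Pb(bipy)Cl2F2]

Cation [Ta…]: ligand charges -3, Ta(V) ⇒ ion charge 2+.
Anion [Pb…]: ligand charges -4, Pb(II) ⇒ ion charge 2−.
One 2+ cation balances one 2− anion.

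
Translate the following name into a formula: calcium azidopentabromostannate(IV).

Ligands: 1 azido (N3, -1), 5 bromo (Br, -1). Ligand charge sum = -6.
Charge balance with calcium (+2) requires 1 complex ion per 1 calcium.

Ca[SnBr5(N3)]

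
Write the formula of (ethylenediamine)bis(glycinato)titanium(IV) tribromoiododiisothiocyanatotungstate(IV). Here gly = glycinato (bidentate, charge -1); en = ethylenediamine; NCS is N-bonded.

Cation [Ti…]: ligand charges -2, Ti(IV) ⇒ ion charge 2+.
Anion [W…]: ligand charges -6, W(IV) ⇒ ion charge 2−.
One 2+ cation balances one 2− anion.

[Ti(en)(gly)2][WBr3I(NCS)2]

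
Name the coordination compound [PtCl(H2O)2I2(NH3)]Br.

amminediaquachlorodiiodoplatinum(IV) bromide

The 1 bromide counter-ion carries a total charge of -1, so each complex ion is 1+.
Ligand charges: 2×aqua (neutral), 2×iodo (-1 each), 1×ammine (neutral), 1×chloro (-1 each); total -3. So Pt + (-3) = 1+, giving Pt = +4.
Ligands are named alphabetically: ammine before aqua before chloro before iodo.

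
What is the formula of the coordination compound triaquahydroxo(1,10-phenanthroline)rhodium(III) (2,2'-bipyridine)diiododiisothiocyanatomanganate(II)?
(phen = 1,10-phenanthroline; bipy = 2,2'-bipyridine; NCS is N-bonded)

Cation [Rh…]: ligand charges -1, Rh(III) ⇒ ion charge 2+.
Anion [Mn…]: ligand charges -4, Mn(II) ⇒ ion charge 2−.

[Rh(H2O)3(OH)(phen)][Mn(bipy)I2(NCS)2]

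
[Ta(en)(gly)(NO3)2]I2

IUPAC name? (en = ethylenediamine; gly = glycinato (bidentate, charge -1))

The 2 iodide counter-ions carry a total charge of -2, so each complex ion is 2+.
Ligand charges: 1×ethylenediamine (neutral), 1×glycinato (-1 each), 2×nitrato (-1 each); total -3. So Ta + (-3) = 2+, giving Ta = +5.
Ligands are named alphabetically: ethylenediamine before glycinato before nitrato.

(ethylenediamine)(glycinato)dinitratotantalum(V) iodide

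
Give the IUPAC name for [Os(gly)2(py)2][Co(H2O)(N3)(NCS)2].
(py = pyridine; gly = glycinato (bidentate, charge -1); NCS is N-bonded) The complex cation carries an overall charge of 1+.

Both ions are complex: the cation is named first with the plain metal name, the anion second with the -ate form; each ion's ligands are alphabetised independently.
The complex cation is given as 1+; its ligand charges sum to -2, so Os = +3.
A 1:1 salt means the anion carries the equal and opposite charge, 1−.
Anion: ligand charges sum to -3; for the ion to be 1−, Co = +2.

bis(glycinato)bis(pyridine)osmium(III) aquaazidodiisothiocyanatocobaltate(II)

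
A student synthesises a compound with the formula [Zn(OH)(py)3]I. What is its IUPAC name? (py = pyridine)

The 1 iodide counter-ion carries a total charge of -1, so each complex ion is 1+.
Ligand charges: 3×pyridine (neutral), 1×hydroxo (-1 each); total -1. So Zn + (-1) = 1+, giving Zn = +2.
Ligands are named alphabetically: hydroxo before pyridine.

hydroxotris(pyridine)zinc(II) iodide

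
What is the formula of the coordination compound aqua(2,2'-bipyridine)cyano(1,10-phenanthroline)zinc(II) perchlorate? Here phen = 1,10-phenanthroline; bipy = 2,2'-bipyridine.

Ligands: 1 aqua (H2O, neutral), 1 cyano (CN, -1), 1 1,10-phenanthroline (phen, neutral), 1 2,2'-bipyridine (bipy, neutral). Ligand charge sum = -1.
Charge balance with perchlorate (-1) requires 1 complex ion per 1 perchlorate.

[Zn(bipy)(CN)(H2O)(phen)]ClO4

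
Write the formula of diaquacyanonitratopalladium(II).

[Pd(CN)(H2O)2(NO3)]

Ligands: 1 nitrato (NO3, -1), 2 aqua (H2O, neutral), 1 cyano (CN, -1). Ligand charge sum = -2.
With Pd in oxidation state +2, the complex ion is [Pd...].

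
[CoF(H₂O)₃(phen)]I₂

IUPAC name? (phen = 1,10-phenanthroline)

The 2 iodide counter-ions carry a total charge of -2, so each complex ion is 2+.
Ligand charges: 1×fluoro (-1 each), 1×1,10-phenanthroline (neutral), 3×aqua (neutral); total -1. So Co + (-1) = 2+, giving Co = +3.
Ligands are named alphabetically: aqua before fluoro before phenanthroline.

triaquafluoro(1,10-phenanthroline)cobalt(III) iodide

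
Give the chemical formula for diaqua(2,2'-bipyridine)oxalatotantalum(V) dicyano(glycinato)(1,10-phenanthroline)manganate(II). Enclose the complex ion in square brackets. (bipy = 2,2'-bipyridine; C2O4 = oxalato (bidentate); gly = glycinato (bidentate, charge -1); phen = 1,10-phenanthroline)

[Ta(bipy)(C2O4)(H2O)2][Mn(CN)2(gly)(phen)]3

Cation [Ta…]: ligand charges -2, Ta(V) ⇒ ion charge 3+.
Anion [Mn…]: ligand charges -3, Mn(II) ⇒ ion charge 1−.
One 3+ cation requires 3 of the 1− anion.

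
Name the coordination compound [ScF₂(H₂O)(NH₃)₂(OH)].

diammineaquadifluorohydroxoscandium(III)

There is no counter-ion, so the complex is neutral overall.
Ligand charges: 1×hydroxo (-1 each), 2×ammine (neutral), 2×fluoro (-1 each), 1×aqua (neutral); total -3. So Sc + (-3) = 0, giving Sc = +3.
Ligands are named alphabetically: ammine before aqua before fluoro before hydroxo.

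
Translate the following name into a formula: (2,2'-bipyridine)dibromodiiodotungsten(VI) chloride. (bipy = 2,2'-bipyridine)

Ligands: 2 bromo (Br, -1), 2 iodo (I, -1), 1 2,2'-bipyridine (bipy, neutral). Ligand charge sum = -4.
Charge balance with chloride (-1) requires 1 complex ion per 2 chloride.

[W(bipy)Br2I2]Cl2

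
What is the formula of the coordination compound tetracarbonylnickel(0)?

[Ni(CO)4]

Ligands: 4 carbonyl (CO, neutral). Ligand charge sum = 0.
With Ni in oxidation state 0, the complex ion is [Ni...].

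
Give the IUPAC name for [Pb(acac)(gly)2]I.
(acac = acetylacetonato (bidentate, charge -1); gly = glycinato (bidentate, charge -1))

(acetylacetonato)bis(glycinato)lead(IV) iodide

The 1 iodide counter-ion carries a total charge of -1, so each complex ion is 1+.
Ligand charges: 1×acetylacetonato (-1 each), 2×glycinato (-1 each); total -3. So Pb + (-3) = 1+, giving Pb = +4.
Ligands are named alphabetically: acetylacetonato before glycinato.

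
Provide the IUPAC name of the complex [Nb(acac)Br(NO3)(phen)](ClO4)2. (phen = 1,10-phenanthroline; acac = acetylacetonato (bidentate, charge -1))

(acetylacetonato)bromonitrato(1,10-phenanthroline)niobium(V) perchlorate

The 2 perchlorate counter-ions carry a total charge of -2, so each complex ion is 2+.
Ligand charges: 1×nitrato (-1 each), 1×1,10-phenanthroline (neutral), 1×bromo (-1 each), 1×acetylacetonato (-1 each); total -3. So Nb + (-3) = 2+, giving Nb = +5.
Ligands are named alphabetically: acetylacetonato before bromo before nitrato before phenanthroline.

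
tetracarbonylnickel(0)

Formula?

[Ni(CO)4]

Ligands: 4 carbonyl (CO, neutral). Ligand charge sum = 0.
With Ni in oxidation state 0, the complex ion is [Ni...].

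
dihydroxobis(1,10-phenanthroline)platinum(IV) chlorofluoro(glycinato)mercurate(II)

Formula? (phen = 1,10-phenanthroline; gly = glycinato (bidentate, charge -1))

Cation [Pt…]: ligand charges -2, Pt(IV) ⇒ ion charge 2+.
Anion [Hg…]: ligand charges -3, Hg(II) ⇒ ion charge 1−.

[Pt(OH)2(phen)2][HgClF(gly)]2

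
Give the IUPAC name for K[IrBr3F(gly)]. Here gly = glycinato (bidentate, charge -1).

The 1 potassium counter-ion carries a total charge of +1, so each complex ion is 1−.
Ligand charges: 1×glycinato (-1 each), 1×fluoro (-1 each), 3×bromo (-1 each); total -5. So Ir + (-5) = 1−, giving Ir = +4.
Ligands are named alphabetically: bromo before fluoro before glycinato.
The complex ion is anionic, so iridium takes the -ate form iridate(IV).

potassium tribromofluoro(glycinato)iridate(IV)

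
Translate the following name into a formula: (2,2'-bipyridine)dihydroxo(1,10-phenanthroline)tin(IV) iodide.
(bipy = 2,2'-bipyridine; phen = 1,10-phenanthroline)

Ligands: 1 2,2'-bipyridine (bipy, neutral), 1 1,10-phenanthroline (phen, neutral), 2 hydroxo (OH, -1). Ligand charge sum = -2.
With Sn in oxidation state +4, the complex ion is [Sn...]^2+.
Charge balance with iodide (-1) requires 1 complex ion per 2 iodide.

[Sn(bipy)(OH)2(phen)]I2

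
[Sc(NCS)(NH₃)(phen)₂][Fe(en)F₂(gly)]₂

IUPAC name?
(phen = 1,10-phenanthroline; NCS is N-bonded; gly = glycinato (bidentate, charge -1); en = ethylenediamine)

Both ions are complex: the cation is named first with the plain metal name, the anion second with the -ate form; each ion's ligands are alphabetised independently.
Scandium is always +3 in its complexes; the cation's ligand charges sum to -1, so the complex cation is 2+.
With 2 anions per cation, each anion must be 2/2 = 1−.
Anion: ligand charges sum to -3; for the ion to be 1−, Fe = +2.

ammineisothiocyanatobis(1,10-phenanthroline)scandium(III) (ethylenediamine)difluoro(glycinato)ferrate(II)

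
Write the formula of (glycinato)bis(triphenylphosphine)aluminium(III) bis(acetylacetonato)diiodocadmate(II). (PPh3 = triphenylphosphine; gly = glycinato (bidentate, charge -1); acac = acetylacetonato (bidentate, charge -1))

Cation [Al…]: ligand charges -1, Al(III) ⇒ ion charge 2+.
Anion [Cd…]: ligand charges -4, Cd(II) ⇒ ion charge 2−.
One 2+ cation balances one 2− anion.

[Al(gly)(PPh3)2][Cd(acac)2I2]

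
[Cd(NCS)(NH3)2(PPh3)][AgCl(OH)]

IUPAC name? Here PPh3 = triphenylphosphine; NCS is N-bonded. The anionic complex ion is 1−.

Both ions are complex: the cation is named first with the plain metal name, the anion second with the -ate form; each ion's ligands are alphabetised independently.
The complex anion is given as 1−; its ligand charges sum to -2, so Ag = +1.
A 1:1 salt means the cation carries the equal and opposite charge, 1+.
Cation: ligand charges sum to -1; for the ion to be 1+, Cd = +2.

diammineisothiocyanato(triphenylphosphine)cadmium(II) chlorohydroxoargentate(I)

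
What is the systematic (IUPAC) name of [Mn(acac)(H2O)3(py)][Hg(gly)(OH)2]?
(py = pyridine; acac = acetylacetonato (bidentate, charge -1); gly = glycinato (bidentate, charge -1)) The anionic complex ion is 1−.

The complex anion is given as 1−; its ligand charges sum to -3, so Hg = +2.
A 1:1 salt means the cation carries the equal and opposite charge, 1+.
Cation: ligand charges sum to -1; for the ion to be 1+, Mn = +2.

(acetylacetonato)triaqua(pyridine)manganese(II) (glycinato)dihydroxomercurate(II)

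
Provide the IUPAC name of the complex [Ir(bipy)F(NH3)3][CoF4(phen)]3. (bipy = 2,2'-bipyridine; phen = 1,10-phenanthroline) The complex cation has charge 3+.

triammine(2,2'-bipyridine)fluoroiridium(IV) tetrafluoro(1,10-phenanthroline)cobaltate(III)

The complex cation is given as 3+; its ligand charges sum to -1, so Ir = +4.
With 3 anions per cation, each anion must be 3/3 = 1−.
Anion: ligand charges sum to -4; for the ion to be 1−, Co = +3.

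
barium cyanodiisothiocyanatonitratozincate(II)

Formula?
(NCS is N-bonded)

Ba[Zn(CN)(NCS)2(NO3)]

Ligands: 2 isothiocyanato (NCS, -1), 1 nitrato (NO3, -1), 1 cyano (CN, -1). Ligand charge sum = -4.
With Zn in oxidation state +2, the complex ion is [Zn...]^2−.
Charge balance with barium (+2) requires 1 complex ion per 1 barium.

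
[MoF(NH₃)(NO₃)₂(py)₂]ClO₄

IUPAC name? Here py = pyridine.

amminefluorodinitratobis(pyridine)molybdenum(IV) perchlorate

The 1 perchlorate counter-ion carries a total charge of -1, so each complex ion is 1+.
Ligand charges: 1×ammine (neutral), 2×pyridine (neutral), 2×nitrato (-1 each), 1×fluoro (-1 each); total -3. So Mo + (-3) = 1+, giving Mo = +4.
Ligands are named alphabetically: ammine before fluoro before nitrato before pyridine.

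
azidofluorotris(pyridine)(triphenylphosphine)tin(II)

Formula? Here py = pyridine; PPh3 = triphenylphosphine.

Ligands: 1 fluoro (F, -1), 1 azido (N3, -1), 3 pyridine (py, neutral), 1 triphenylphosphine (PPh3, neutral). Ligand charge sum = -2.
With Sn in oxidation state +2, the complex ion is [Sn...].

[SnF(N3)(PPh3)(py)3]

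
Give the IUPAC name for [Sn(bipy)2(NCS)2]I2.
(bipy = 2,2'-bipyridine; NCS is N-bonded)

bis(2,2'-bipyridine)diisothiocyanatotin(IV) iodide

The 2 iodide counter-ions carry a total charge of -2, so each complex ion is 2+.
Ligand charges: 2×2,2'-bipyridine (neutral), 2×isothiocyanato (-1 each); total -2. So Sn + (-2) = 2+, giving Sn = +4.
Ligands are named alphabetically: bipyridine before isothiocyanato.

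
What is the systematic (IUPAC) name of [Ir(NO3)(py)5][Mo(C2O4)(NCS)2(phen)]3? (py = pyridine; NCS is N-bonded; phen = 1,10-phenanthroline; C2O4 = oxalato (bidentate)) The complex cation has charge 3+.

nitratopentakis(pyridine)iridium(IV) diisothiocyanatooxalato(1,10-phenanthroline)molybdate(III)

Both ions are complex: the cation is named first with the plain metal name, the anion second with the -ate form; each ion's ligands are alphabetised independently.
The complex cation is given as 3+; its ligand charges sum to -1, so Ir = +4.
With 3 anions per cation, each anion must be 3/3 = 1−.
Anion: ligand charges sum to -4; for the ion to be 1−, Mo = +3.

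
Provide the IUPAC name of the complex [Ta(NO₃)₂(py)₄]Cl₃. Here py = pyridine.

The 3 chloride counter-ions carry a total charge of -3, so each complex ion is 3+.
Ligand charges: 4×pyridine (neutral), 2×nitrato (-1 each); total -2. So Ta + (-2) = 3+, giving Ta = +5.
Ligands are named alphabetically: nitrato before pyridine.

dinitratotetrakis(pyridine)tantalum(V) chloride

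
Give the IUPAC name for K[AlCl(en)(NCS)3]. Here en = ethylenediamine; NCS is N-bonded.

The 1 potassium counter-ion carries a total charge of +1, so each complex ion is 1−.
Ligand charges: 1×ethylenediamine (neutral), 1×chloro (-1 each), 3×isothiocyanato (-1 each); total -4. So Al + (-4) = 1−, giving Al = +3.
Ligands are named alphabetically: chloro before ethylenediamine before isothiocyanato.
The complex ion is anionic, so aluminium takes the -ate form aluminate(III).

potassium chloro(ethylenediamine)triisothiocyanatoaluminate(III)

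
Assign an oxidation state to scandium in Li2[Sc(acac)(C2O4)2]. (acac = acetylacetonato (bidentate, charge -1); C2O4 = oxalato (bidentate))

+3

2 lithium outside the brackets (+1 each) → the complex ion is 2−.
Ligand charges: 1×acac = -1; 2×C2O4 = -4; sum -5.
Sc + (-5) = 2− ⇒ Sc is +3.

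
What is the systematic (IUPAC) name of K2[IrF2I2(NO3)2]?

potassium difluorodiiododinitratoiridate(IV)

The 2 potassium counter-ions carry a total charge of +2, so each complex ion is 2−.
Ligand charges: 2×fluoro (-1 each), 2×iodo (-1 each), 2×nitrato (-1 each); total -6. So Ir + (-6) = 2−, giving Ir = +4.
Ligands are named alphabetically: fluoro before iodo before nitrato.
The complex ion is anionic, so iridium takes the -ate form iridate(IV).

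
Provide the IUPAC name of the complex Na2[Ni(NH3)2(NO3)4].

The 2 sodium counter-ions carry a total charge of +2, so each complex ion is 2−.
Ligand charges: 4×nitrato (-1 each), 2×ammine (neutral); total -4. So Ni + (-4) = 2−, giving Ni = +2.
The complex ion is anionic, so nickel takes the -ate form nickelate(II).

sodium diamminetetranitratonickelate(II)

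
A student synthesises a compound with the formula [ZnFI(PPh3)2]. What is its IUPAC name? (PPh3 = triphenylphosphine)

There is no counter-ion, so the complex is neutral overall.
Ligand charges: 1×iodo (-1 each), 1×fluoro (-1 each), 2×triphenylphosphine (neutral); total -2. So Zn + (-2) = 0, giving Zn = +2.
Ligands are named alphabetically: fluoro before iodo before triphenylphosphine.

fluoroiodobis(triphenylphosphine)zinc(II)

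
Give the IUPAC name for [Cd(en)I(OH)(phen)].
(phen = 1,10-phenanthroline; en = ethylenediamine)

(ethylenediamine)hydroxoiodo(1,10-phenanthroline)cadmium(II)

There is no counter-ion, so the complex is neutral overall.
Ligand charges: 1×hydroxo (-1 each), 1×1,10-phenanthroline (neutral), 1×ethylenediamine (neutral), 1×iodo (-1 each); total -2. So Cd + (-2) = 0, giving Cd = +2.
Ligands are named alphabetically: ethylenediamine before hydroxo before iodo before phenanthroline.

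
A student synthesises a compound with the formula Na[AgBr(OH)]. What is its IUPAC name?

The 1 sodium counter-ion carries a total charge of +1, so each complex ion is 1−.
Ligand charges: 1×bromo (-1 each), 1×hydroxo (-1 each); total -2. So Ag + (-2) = 1−, giving Ag = +1.
Ligands are named alphabetically: bromo before hydroxo.
The complex ion is anionic, so silver takes the -ate form argentate(I).

sodium bromohydroxoargentate(I)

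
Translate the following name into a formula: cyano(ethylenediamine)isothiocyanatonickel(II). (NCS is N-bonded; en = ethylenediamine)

[Ni(CN)(en)(NCS)]

Ligands: 1 cyano (CN, -1), 1 isothiocyanato (NCS, -1), 1 ethylenediamine (en, neutral). Ligand charge sum = -2.
With Ni in oxidation state +2, the complex ion is [Ni...].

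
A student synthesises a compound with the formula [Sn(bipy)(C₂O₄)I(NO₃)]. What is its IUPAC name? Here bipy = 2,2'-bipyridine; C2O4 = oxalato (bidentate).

There is no counter-ion, so the complex is neutral overall.
Ligand charges: 1×iodo (-1 each), 1×nitrato (-1 each), 1×2,2'-bipyridine (neutral), 1×oxalato (-2 each); total -4. So Sn + (-4) = 0, giving Sn = +4.
Ligands are named alphabetically: bipyridine before iodo before nitrato before oxalato.

(2,2'-bipyridine)iodonitratooxalatotin(IV)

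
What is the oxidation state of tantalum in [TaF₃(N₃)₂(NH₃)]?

No counter-ion: the bracketed complex is neutral.
Ligand charges: 1×NH3 neutral; 3×F = -3; 2×N3 = -2; sum -5.
Ta + (-5) = 0 ⇒ Ta is +5.

+5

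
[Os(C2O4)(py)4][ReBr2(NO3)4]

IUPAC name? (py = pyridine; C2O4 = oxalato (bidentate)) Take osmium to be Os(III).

oxalatotetrakis(pyridine)osmium(III) dibromotetranitratorhenate(V)

Os is given as +3; the cation's ligand charges sum to -2, so the complex cation is 1+.
A 1:1 salt means the anion carries the equal and opposite charge, 1−.
Anion: ligand charges sum to -6; for the ion to be 1−, Re = +5.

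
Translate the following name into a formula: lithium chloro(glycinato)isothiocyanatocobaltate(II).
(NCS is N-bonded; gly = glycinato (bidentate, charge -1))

Ligands: 1 isothiocyanato (NCS, -1), 1 glycinato (gly, -1), 1 chloro (Cl, -1). Ligand charge sum = -3.
With Co in oxidation state +2, the complex ion is [Co...]^1−.
Charge balance with lithium (+1) requires 1 complex ion per 1 lithium.

Li[CoCl(gly)(NCS)]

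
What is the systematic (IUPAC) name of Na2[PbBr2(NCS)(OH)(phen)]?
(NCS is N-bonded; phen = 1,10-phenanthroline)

The 2 sodium counter-ions carry a total charge of +2, so each complex ion is 2−.
Ligand charges: 1×isothiocyanato (-1 each), 1×hydroxo (-1 each), 1×1,10-phenanthroline (neutral), 2×bromo (-1 each); total -4. So Pb + (-4) = 2−, giving Pb = +2.
Ligands are named alphabetically: bromo before hydroxo before isothiocyanato before phenanthroline.
The complex ion is anionic, so lead takes the -ate form plumbate(II).

sodium dibromohydroxoisothiocyanato(1,10-phenanthroline)plumbate(II)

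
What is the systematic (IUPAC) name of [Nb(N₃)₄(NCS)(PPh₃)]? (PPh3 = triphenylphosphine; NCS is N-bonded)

tetraazidoisothiocyanato(triphenylphosphine)niobium(V)

There is no counter-ion, so the complex is neutral overall.
Ligand charges: 1×triphenylphosphine (neutral), 4×azido (-1 each), 1×isothiocyanato (-1 each); total -5. So Nb + (-5) = 0, giving Nb = +5.
Ligands are named alphabetically: azido before isothiocyanato before triphenylphosphine.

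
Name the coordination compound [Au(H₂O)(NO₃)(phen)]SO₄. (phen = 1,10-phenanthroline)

The 1 sulfate counter-ion carries a total charge of -2, so each complex ion is 2+.
Ligand charges: 1×1,10-phenanthroline (neutral), 1×nitrato (-1 each), 1×aqua (neutral); total -1. So Au + (-1) = 2+, giving Au = +3.
Ligands are named alphabetically: aqua before nitrato before phenanthroline.

aquanitrato(1,10-phenanthroline)gold(III) sulfate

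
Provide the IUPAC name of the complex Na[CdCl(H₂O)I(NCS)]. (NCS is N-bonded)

The 1 sodium counter-ion carries a total charge of +1, so each complex ion is 1−.
Ligand charges: 1×isothiocyanato (-1 each), 1×aqua (neutral), 1×chloro (-1 each), 1×iodo (-1 each); total -3. So Cd + (-3) = 1−, giving Cd = +2.
Ligands are named alphabetically: aqua before chloro before iodo before isothiocyanato.
The complex ion is anionic, so cadmium takes the -ate form cadmate(II).

sodium aquachloroiodoisothiocyanatocadmate(II)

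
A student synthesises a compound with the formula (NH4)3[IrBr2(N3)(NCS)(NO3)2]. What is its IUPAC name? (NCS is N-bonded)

ammonium azidodibromoisothiocyanatodinitratoiridate(III)

The 3 ammonium counter-ions carry a total charge of +3, so each complex ion is 3−.
Ligand charges: 2×nitrato (-1 each), 1×isothiocyanato (-1 each), 2×bromo (-1 each), 1×azido (-1 each); total -6. So Ir + (-6) = 3−, giving Ir = +3.
Ligands are named alphabetically: azido before bromo before isothiocyanato before nitrato.
The complex ion is anionic, so iridium takes the -ate form iridate(III).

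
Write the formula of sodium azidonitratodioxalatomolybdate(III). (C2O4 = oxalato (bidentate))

Na3[Mo(C2O4)2(N3)(NO3)]

Ligands: 1 azido (N3, -1), 1 nitrato (NO3, -1), 2 oxalato (C2O4, -2). Ligand charge sum = -6.
Charge balance with sodium (+1) requires 1 complex ion per 3 sodium.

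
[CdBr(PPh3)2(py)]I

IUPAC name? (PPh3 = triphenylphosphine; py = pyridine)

The 1 iodide counter-ion carries a total charge of -1, so each complex ion is 1+.
Ligand charges: 2×triphenylphosphine (neutral), 1×pyridine (neutral), 1×bromo (-1 each); total -1. So Cd + (-1) = 1+, giving Cd = +2.
Ligands are named alphabetically: bromo before pyridine before triphenylphosphine.

bromo(pyridine)bis(triphenylphosphine)cadmium(II) iodide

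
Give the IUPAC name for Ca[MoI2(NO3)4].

The 1 calcium counter-ion carries a total charge of +2, so each complex ion is 2−.
Ligand charges: 2×iodo (-1 each), 4×nitrato (-1 each); total -6. So Mo + (-6) = 2−, giving Mo = +4.
The complex ion is anionic, so molybdenum takes the -ate form molybdate(IV).

calcium diiodotetranitratomolybdate(IV)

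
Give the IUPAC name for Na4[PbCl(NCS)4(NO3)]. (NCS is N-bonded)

sodium chlorotetraisothiocyanatonitratoplumbate(II)

The 4 sodium counter-ions carry a total charge of +4, so each complex ion is 4−.
Ligand charges: 1×chloro (-1 each), 1×nitrato (-1 each), 4×isothiocyanato (-1 each); total -6. So Pb + (-6) = 4−, giving Pb = +2.
Ligands are named alphabetically: chloro before isothiocyanato before nitrato.
The complex ion is anionic, so lead takes the -ate form plumbate(II).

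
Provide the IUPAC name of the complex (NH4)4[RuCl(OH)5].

The 4 ammonium counter-ions carry a total charge of +4, so each complex ion is 4−.
Ligand charges: 1×chloro (-1 each), 5×hydroxo (-1 each); total -6. So Ru + (-6) = 4−, giving Ru = +2.
The complex ion is anionic, so ruthenium takes the -ate form ruthenate(II).

ammonium chloropentahydroxoruthenate(II)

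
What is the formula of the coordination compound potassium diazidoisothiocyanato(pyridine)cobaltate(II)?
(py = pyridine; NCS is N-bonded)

K[Co(N3)2(NCS)(py)]

Ligands: 1 pyridine (py, neutral), 2 azido (N3, -1), 1 isothiocyanato (NCS, -1). Ligand charge sum = -3.
Charge balance with potassium (+1) requires 1 complex ion per 1 potassium.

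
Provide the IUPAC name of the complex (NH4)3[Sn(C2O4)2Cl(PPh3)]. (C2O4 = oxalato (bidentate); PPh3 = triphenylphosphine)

ammonium chlorodioxalato(triphenylphosphine)stannate(II)

The 3 ammonium counter-ions carry a total charge of +3, so each complex ion is 3−.
Ligand charges: 2×oxalato (-2 each), 1×triphenylphosphine (neutral), 1×chloro (-1 each); total -5. So Sn + (-5) = 3−, giving Sn = +2.
Ligands are named alphabetically: chloro before oxalato before triphenylphosphine.
The complex ion is anionic, so tin takes the -ate form stannate(II).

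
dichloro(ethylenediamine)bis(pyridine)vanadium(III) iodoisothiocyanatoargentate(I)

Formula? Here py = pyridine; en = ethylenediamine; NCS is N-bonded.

Cation [V…]: ligand charges -2, V(III) ⇒ ion charge 1+.
Anion [Ag…]: ligand charges -2, Ag(I) ⇒ ion charge 1−.
One 1+ cation balances one 1− anion.

[VCl2(en)(py)2][AgI(NCS)]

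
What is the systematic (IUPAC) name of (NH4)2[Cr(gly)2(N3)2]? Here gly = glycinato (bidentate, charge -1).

The 2 ammonium counter-ions carry a total charge of +2, so each complex ion is 2−.
Ligand charges: 2×azido (-1 each), 2×glycinato (-1 each); total -4. So Cr + (-4) = 2−, giving Cr = +2.
The complex ion is anionic, so chromium takes the -ate form chromate(II).

ammonium diazidobis(glycinato)chromate(II)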